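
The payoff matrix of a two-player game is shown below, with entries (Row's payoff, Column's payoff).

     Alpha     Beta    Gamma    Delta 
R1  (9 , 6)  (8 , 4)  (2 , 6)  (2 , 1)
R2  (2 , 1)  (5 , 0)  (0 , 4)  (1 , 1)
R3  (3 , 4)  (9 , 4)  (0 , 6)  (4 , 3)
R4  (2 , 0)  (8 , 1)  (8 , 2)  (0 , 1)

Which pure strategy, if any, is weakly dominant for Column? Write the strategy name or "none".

Gamma

Gamma vs Alpha: R1: 6=6, R2: 4>1, R3: 6>4, R4: 2>0.
Gamma vs Beta: R1: 6>4, R2: 4>0, R3: 6>4, R4: 2>1.
Gamma vs Delta: R1: 6>1, R2: 4>1, R3: 6>3, R4: 2>1.
Gamma is at least as good as every other strategy against every opponent action, so it is weakly dominant.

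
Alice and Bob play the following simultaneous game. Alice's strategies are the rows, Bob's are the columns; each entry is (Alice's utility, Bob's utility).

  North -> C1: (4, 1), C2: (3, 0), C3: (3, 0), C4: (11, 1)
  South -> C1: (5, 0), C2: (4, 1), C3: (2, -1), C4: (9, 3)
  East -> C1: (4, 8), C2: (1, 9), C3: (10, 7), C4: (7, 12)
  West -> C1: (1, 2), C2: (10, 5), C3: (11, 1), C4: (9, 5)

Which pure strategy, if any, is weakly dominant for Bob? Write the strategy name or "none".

C4

C4 vs C1: North: 1=1, South: 3>0, East: 12>8, West: 5>2.
C4 vs C2: North: 1>0, South: 3>1, East: 12>9, West: 5=5.
C4 vs C3: North: 1>0, South: 3>-1, East: 12>7, West: 5>1.
C4 is at least as good as every other strategy against every opponent action, so it is weakly dominant.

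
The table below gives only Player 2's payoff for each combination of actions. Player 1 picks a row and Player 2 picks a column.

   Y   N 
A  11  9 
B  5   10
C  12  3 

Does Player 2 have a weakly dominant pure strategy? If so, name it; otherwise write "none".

none

Y fails to dominate N at B (5<10).
N fails to dominate Y at A (9<11).
No single strategy dominates all the others.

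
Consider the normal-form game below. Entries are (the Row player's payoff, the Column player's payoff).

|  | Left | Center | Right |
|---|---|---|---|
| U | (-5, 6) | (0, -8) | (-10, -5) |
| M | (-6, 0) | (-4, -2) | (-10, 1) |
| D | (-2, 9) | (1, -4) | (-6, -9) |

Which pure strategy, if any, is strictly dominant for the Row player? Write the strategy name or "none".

D vs U: Left: -2>-5, Center: 1>0, Right: -6>-10.
D vs M: Left: -2>-6, Center: 1>-4, Right: -6>-10.
D strictly beats every other strategy against every opponent action, so it is strictly dominant.

D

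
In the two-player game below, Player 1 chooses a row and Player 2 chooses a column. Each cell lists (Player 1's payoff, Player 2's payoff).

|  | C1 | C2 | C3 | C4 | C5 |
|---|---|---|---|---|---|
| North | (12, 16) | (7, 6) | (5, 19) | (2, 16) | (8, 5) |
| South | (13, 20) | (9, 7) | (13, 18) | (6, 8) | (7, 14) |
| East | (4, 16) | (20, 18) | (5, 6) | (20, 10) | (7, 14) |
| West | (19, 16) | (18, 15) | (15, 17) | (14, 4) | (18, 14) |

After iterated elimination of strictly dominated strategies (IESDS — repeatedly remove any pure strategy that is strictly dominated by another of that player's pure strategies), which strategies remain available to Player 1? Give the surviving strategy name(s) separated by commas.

For Player 1, West strictly dominates North on the remaining columns (C1: 19>12, C2: 18>7, C3: 15>5, C4: 14>2, C5: 18>8); eliminate North.
Player 1's strategy South is strictly dominated by West (C1: 19>13, C2: 18>9, C3: 15>13, C4: 14>6, C5: 18>7) and is removed.
For Player 2, C1 strictly dominates C4 on the remaining rows (East: 16>10, West: 16>4); eliminate C4.
Column C5 is eliminated: C1 beats it against every remaining row (East: 16>14, West: 16>14).
Among the remaining strategies, none is strictly dominated by another pure strategy of the same player, so the elimination stops.
Surviving strategies — Player 1: {East, West}; Player 2: {C1, C2, C3}.

East, West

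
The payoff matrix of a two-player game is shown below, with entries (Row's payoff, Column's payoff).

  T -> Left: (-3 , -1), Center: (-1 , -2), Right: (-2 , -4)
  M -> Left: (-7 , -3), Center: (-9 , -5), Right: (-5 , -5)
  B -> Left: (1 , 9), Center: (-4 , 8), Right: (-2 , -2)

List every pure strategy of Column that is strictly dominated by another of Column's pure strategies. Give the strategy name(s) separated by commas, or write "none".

Left: no other strategy beats it everywhere (Center at T (-1>-2); Right at T (-1>-4)).
Center is strictly dominated by Left (T: -1>-2, M: -3>-5, B: 9>8).
Right is strictly dominated by Left (T: -1>-4, M: -3>-5, B: 9>-2).

Center, Right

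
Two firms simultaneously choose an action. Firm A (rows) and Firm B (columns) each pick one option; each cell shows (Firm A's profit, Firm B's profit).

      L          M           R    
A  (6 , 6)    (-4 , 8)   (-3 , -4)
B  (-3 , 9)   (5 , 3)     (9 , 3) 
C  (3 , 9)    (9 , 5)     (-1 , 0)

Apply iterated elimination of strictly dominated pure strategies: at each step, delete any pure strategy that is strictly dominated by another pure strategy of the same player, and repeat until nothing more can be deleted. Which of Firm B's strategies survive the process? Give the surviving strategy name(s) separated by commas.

Firm B's strategy R is strictly dominated by L (A: 6>-4, B: 9>3, C: 9>0) and is removed.
For Firm A, C strictly dominates B on the remaining columns (L: 3>-3, M: 9>5); eliminate B.
Among the remaining strategies, none is strictly dominated by another pure strategy of the same player, so the elimination stops.
Surviving strategies — Firm A: {A, C}; Firm B: {L, M}.

L, M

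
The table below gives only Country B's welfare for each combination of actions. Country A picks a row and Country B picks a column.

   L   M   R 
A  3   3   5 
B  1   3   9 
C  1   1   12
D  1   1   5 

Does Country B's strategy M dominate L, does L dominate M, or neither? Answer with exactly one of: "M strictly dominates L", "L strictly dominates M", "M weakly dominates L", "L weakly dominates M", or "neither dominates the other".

M weakly dominates L

Compare M to L across every action of Country A: A: 3=3, B: 3>1, C: 1=1, D: 1=1.
M is at least as good everywhere and strictly better somewhere (tied only at A, C, D), so M weakly but not strictly dominates L.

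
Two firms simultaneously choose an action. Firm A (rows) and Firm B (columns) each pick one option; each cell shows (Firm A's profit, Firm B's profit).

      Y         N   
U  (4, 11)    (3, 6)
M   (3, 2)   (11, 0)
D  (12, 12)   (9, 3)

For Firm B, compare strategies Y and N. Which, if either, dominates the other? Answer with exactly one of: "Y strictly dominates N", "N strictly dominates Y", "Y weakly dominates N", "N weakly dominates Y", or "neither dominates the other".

Compare Y to N across every action of Firm A: U: 11>6, M: 2>0, D: 12>3.
Every comparison favours Y, so Y strictly dominates N.

Y strictly dominates N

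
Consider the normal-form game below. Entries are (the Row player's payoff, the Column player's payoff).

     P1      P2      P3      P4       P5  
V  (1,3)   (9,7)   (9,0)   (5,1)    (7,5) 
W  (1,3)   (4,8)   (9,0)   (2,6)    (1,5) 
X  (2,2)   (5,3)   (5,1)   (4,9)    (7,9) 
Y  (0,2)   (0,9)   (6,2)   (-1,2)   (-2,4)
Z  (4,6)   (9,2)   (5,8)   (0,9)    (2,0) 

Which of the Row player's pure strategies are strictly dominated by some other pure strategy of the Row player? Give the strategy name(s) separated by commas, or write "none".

Y

V: no other strategy beats it everywhere (W at P1 (1=1); X at P2 (9>5); Y at P1 (1>0); Z at P2 (9=9)).
W is not dominated — it holds its own against V at P1 (1=1); X at P3 (9>5); Y at P1 (1>0); Z at P3 (9>5).
X: no other strategy beats it everywhere (V at P1 (2>1); W at P1 (2>1); Y at P1 (2>0); Z at P3 (5=5)).
V strictly dominates Y — P1: 1>0, P2: 9>0, P3: 9>6, P4: 5>-1, P5: 7>-2.
Z is not dominated — it holds its own against V at P1 (4>1); W at P1 (4>1); X at P1 (4>2); Y at P1 (4>0).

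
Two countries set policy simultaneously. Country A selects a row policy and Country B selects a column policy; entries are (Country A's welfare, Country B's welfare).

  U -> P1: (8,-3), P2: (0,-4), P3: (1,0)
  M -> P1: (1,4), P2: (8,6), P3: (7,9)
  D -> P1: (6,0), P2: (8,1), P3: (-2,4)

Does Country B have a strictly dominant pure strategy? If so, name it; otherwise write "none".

P3

P3 vs P1: U: 0>-3, M: 9>4, D: 4>0.
P3 vs P2: U: 0>-4, M: 9>6, D: 4>1.
P3 strictly beats every other strategy against every opponent action, so it is strictly dominant.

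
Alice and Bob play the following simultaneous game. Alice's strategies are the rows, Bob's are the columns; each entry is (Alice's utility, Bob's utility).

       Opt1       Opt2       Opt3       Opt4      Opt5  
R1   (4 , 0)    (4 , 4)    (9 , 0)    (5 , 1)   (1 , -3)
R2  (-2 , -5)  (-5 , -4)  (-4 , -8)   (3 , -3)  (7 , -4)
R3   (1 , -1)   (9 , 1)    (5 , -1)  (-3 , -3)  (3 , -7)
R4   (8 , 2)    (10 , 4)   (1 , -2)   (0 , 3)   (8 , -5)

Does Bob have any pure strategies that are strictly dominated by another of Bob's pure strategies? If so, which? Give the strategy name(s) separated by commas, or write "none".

Opt1, Opt3, Opt5

Opt1: dominated, since Opt2 does at least as well everywhere (R1: 4>0, R2: -4>-5, R3: 1>-1, R4: 4>2).
Opt2: no other strategy beats it everywhere (Opt1 at R1 (4>0); Opt3 at R1 (4>0); Opt4 at R1 (4>1); Opt5 at R1 (4>-3)).
Opt2 strictly dominates Opt3 — R1: 4>0, R2: -4>-8, R3: 1>-1, R4: 4>-2.
Nothing dominates Opt4: Opt1 at R1 (1>0); Opt2 at R2 (-3>-4); Opt3 at R1 (1>0); Opt5 at R1 (1>-3).
Opt5: dominated, since Opt4 does at least as well everywhere (R1: 1>-3, R2: -3>-4, R3: -3>-7, R4: 3>-5).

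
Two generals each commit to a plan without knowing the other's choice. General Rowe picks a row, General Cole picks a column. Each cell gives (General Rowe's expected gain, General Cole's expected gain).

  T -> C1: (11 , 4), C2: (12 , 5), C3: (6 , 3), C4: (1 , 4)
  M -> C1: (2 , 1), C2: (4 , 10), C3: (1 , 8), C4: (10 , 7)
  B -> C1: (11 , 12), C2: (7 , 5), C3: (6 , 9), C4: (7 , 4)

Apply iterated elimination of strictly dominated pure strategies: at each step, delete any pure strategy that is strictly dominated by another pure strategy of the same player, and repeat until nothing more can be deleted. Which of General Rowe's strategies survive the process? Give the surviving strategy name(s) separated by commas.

T, B

For General Cole, C2 strictly dominates C4 on the remaining rows (T: 5>4, M: 10>7, B: 5>4); eliminate C4.
For General Rowe, T strictly dominates M on the remaining columns (C1: 11>2, C2: 12>4, C3: 6>1); eliminate M.
Column C3 is eliminated: C1 beats it against every remaining row (T: 4>3, B: 12>9).
Among the remaining strategies, none is strictly dominated by another pure strategy of the same player, so the elimination stops.
Surviving strategies — General Rowe: {T, B}; General Cole: {C1, C2}.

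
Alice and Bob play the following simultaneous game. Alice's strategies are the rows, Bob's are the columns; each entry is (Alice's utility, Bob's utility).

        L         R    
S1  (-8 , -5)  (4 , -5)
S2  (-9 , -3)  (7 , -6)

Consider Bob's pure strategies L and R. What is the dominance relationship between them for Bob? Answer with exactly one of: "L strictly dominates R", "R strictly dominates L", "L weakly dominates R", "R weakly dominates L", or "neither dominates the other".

L weakly dominates R

L's payoffs vs R's, by Alice's action — S1: -5=-5, S2: -3>-6.
L is at least as good everywhere and strictly better somewhere (tied only at S1), so L weakly but not strictly dominates R.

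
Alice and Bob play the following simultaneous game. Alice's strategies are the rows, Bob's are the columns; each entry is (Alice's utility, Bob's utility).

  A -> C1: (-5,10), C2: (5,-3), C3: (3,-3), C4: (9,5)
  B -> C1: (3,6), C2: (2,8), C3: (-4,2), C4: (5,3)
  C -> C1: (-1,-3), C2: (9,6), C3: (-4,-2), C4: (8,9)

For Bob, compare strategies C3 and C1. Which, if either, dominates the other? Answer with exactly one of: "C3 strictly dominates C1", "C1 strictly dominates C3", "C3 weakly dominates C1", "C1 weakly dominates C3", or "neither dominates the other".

neither dominates the other

C3's payoffs vs C1's, by Alice's action — A: -3<10, B: 2<6, C: -2>-3.
C3 does better at C but worse at A, B; neither strategy dominates the other.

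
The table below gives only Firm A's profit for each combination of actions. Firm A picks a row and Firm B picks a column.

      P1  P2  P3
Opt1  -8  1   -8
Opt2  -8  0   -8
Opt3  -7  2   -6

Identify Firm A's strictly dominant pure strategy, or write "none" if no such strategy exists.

Opt3 vs Opt1: P1: -7>-8, P2: 2>1, P3: -6>-8.
Opt3 vs Opt2: P1: -7>-8, P2: 2>0, P3: -6>-8.
Opt3 strictly beats every other strategy against every opponent action, so it is strictly dominant.

Opt3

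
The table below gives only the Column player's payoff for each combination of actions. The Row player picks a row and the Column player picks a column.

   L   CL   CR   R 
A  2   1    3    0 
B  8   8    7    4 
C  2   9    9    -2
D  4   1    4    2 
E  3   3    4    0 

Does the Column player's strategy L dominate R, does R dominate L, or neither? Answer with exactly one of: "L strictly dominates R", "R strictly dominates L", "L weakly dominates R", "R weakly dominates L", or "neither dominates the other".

L's payoffs vs R's, by the Row player's action — A: 2>0, B: 8>4, C: 2>-2, D: 4>2, E: 3>0.
L gives a strictly higher payoff against each opponent action, so L strictly dominates R.

L strictly dominates R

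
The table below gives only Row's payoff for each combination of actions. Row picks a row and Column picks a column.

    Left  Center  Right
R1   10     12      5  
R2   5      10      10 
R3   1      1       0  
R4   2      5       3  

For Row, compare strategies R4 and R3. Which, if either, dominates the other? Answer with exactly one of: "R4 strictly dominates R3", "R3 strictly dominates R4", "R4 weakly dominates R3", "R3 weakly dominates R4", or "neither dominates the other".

R4's payoffs vs R3's, by Column's action — Left: 2>1, Center: 5>1, Right: 3>0.
R4 gives a strictly higher payoff against each choice by Column, so R4 strictly dominates R3.

R4 strictly dominates R3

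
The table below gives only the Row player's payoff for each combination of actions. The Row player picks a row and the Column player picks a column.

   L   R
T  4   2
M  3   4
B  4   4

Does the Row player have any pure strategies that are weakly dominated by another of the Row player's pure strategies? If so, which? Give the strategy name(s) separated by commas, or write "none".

B weakly dominates T — L: 4=4, R: 4>2.
B weakly dominates M — L: 4>3, R: 4=4.
Nothing dominates B: T at R (4>2); M at L (4>3).

T, M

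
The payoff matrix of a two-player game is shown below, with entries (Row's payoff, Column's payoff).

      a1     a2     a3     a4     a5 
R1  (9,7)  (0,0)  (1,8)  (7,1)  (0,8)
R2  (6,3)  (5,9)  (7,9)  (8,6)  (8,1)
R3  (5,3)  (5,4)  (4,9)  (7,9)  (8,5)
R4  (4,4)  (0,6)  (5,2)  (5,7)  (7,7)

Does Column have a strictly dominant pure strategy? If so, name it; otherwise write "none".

a1 fails to dominate a2 at R2 (3<9).
a2 fails to dominate a1 at R1 (0<7).
a3 fails to dominate a1 at R4 (2<4).
a4 fails to dominate a1 at R1 (1<7).
a5 fails to dominate a1 at R2 (1<3).
No single strategy dominates all the others.

none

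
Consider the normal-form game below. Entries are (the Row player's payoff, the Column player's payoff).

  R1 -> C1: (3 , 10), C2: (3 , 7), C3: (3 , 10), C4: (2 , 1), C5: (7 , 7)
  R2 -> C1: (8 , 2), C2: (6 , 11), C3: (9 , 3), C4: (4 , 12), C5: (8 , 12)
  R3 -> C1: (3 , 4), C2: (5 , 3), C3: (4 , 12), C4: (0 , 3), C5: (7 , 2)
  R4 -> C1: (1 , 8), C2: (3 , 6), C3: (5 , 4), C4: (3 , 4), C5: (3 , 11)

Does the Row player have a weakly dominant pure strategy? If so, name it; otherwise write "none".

R2

R2 vs R1: C1: 8>3, C2: 6>3, C3: 9>3, C4: 4>2, C5: 8>7.
R2 vs R3: C1: 8>3, C2: 6>5, C3: 9>4, C4: 4>0, C5: 8>7.
R2 vs R4: C1: 8>1, C2: 6>3, C3: 9>5, C4: 4>3, C5: 8>3.
R2 is at least as good as every other strategy against every opponent action, so it is weakly dominant.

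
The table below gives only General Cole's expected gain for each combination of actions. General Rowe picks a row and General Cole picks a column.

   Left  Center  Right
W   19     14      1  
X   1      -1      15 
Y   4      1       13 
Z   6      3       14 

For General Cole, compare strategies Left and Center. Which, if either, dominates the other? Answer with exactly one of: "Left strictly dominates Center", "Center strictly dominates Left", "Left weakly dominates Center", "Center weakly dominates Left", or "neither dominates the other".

Left strictly dominates Center

Compare Left to Center across every action of General Rowe: W: 19>14, X: 1>-1, Y: 4>1, Z: 6>3.
Left gives a strictly higher payoff against every action of General Rowe, so Left strictly dominates Center.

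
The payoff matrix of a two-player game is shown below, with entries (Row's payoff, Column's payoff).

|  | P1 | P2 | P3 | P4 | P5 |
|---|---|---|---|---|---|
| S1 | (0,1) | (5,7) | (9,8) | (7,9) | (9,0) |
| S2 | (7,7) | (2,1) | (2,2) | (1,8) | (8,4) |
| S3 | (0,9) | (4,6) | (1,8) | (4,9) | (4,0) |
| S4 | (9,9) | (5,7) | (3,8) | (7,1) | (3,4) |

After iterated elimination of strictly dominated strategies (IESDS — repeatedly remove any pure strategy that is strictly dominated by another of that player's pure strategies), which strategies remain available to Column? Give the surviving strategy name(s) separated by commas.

P1, P3, P4

Column's strategy P2 is strictly dominated by P3 (S1: 8>7, S2: 2>1, S3: 8>6, S4: 8>7) and is removed.
Column P5 is eliminated: P1 beats it against every remaining row (S1: 1>0, S2: 7>4, S3: 9>0, S4: 9>4).
Row's strategy S2 is strictly dominated by S4 (P1: 9>7, P3: 3>2, P4: 7>1) and is removed.
Row S3 is eliminated: S4 beats it against every remaining column (P1: 9>0, P3: 3>1, P4: 7>4).
Among the remaining strategies, none is strictly dominated by another pure strategy of the same player, so the elimination stops.
Surviving strategies — Row: {S1, S4}; Column: {P1, P3, P4}.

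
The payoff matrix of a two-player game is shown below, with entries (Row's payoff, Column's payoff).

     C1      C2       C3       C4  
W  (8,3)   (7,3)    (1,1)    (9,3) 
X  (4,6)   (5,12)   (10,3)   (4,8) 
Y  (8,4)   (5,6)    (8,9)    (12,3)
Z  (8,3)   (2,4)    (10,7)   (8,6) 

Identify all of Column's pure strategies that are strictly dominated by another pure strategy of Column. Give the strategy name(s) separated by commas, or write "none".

C1 is not dominated — it holds its own against C2 at W (3=3); C3 at W (3>1); C4 at W (3=3).
C2: no other strategy beats it everywhere (C1 at W (3=3); C3 at W (3>1); C4 at W (3=3)).
C3 is not dominated — it holds its own against C1 at Y (9>4); C2 at Y (9>6); C4 at Y (9>3).
Nothing dominates C4: C1 at W (3=3); C2 at W (3=3); C3 at W (3>1).

none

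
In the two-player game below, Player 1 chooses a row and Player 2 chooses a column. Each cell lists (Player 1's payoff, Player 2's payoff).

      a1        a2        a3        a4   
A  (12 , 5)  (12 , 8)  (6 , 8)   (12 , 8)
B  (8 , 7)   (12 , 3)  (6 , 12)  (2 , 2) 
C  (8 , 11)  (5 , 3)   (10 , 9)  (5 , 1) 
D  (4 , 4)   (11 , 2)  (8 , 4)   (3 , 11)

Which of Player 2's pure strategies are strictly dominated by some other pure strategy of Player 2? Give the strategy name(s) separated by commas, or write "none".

a1 is not dominated — it holds its own against a2 at B (7>3); a3 at C (11>9); a4 at B (7>2).
Nothing dominates a2: a1 at A (8>5); a3 at A (8=8); a4 at A (8=8).
a3: no other strategy beats it everywhere (a1 at A (8>5); a2 at A (8=8); a4 at A (8=8)).
a4 is not dominated — it holds its own against a1 at A (8>5); a2 at A (8=8); a3 at A (8=8).

none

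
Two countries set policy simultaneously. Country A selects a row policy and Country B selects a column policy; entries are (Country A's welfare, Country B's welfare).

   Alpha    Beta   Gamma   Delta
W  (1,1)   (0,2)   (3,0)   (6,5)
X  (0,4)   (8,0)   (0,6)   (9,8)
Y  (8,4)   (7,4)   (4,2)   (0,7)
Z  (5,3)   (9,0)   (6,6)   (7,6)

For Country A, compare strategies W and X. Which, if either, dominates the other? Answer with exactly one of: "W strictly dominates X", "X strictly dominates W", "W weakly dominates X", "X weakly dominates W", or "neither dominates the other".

W's payoffs vs X's, by Country B's action — Alpha: 1>0, Beta: 0<8, Gamma: 3>0, Delta: 6<9.
W does better at Alpha, Gamma but worse at Beta, Delta; neither strategy dominates the other.

neither dominates the other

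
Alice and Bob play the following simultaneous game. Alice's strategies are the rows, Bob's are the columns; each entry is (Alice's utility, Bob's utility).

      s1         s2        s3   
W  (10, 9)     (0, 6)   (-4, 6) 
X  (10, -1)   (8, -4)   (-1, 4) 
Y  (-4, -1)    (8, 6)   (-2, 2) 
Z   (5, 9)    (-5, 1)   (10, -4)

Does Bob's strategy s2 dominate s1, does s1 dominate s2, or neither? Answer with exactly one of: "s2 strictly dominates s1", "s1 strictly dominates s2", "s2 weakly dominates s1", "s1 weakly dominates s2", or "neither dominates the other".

s2's payoffs vs s1's, by Alice's action — W: 6<9, X: -4<-1, Y: 6>-1, Z: 1<9.
s2 does better at Y but worse at W, X, Z; neither strategy dominates the other.

neither dominates the other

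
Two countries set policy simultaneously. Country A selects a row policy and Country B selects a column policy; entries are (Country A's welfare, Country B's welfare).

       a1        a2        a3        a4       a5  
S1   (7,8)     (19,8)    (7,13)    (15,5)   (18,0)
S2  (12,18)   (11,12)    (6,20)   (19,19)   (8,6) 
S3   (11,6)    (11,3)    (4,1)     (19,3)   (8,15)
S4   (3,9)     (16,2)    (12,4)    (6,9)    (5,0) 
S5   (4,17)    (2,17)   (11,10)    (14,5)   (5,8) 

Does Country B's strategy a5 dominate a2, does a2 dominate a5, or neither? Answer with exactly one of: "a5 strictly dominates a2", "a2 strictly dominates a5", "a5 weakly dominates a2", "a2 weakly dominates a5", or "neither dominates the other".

neither dominates the other

a5's payoffs vs a2's, by Country A's action — S1: 0<8, S2: 6<12, S3: 15>3, S4: 0<2, S5: 8<17.
a5 does better at S3 but worse at S1, S2, S4, S5; neither strategy dominates the other.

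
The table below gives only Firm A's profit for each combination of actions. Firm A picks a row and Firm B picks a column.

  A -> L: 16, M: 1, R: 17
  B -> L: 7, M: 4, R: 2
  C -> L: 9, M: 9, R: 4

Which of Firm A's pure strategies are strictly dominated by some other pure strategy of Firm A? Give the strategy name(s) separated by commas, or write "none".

B

Nothing dominates A: B at L (16>7); C at L (16>9).
B: dominated, since C does at least as well everywhere (L: 9>7, M: 9>4, R: 4>2).
Nothing dominates C: A at M (9>1); B at L (9>7).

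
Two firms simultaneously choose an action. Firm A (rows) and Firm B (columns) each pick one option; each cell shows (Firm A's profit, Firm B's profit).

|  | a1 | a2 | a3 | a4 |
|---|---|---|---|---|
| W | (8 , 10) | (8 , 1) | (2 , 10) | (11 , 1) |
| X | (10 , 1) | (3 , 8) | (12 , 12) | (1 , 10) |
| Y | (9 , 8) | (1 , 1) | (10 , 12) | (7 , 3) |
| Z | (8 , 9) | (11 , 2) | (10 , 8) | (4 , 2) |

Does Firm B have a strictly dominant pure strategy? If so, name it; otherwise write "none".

a1 fails to dominate a2 at X (1<8).
a2 fails to dominate a1 at W (1<10).
a3 fails to dominate a1 at W (10=10).
a4 fails to dominate a1 at W (1<10).
No single strategy dominates all the others.

none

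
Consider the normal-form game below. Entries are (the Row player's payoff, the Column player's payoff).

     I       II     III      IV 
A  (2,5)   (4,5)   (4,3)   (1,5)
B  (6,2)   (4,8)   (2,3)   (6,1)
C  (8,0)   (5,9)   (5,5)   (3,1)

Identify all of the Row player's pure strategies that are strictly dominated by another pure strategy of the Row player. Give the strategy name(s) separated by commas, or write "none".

A

C strictly dominates A — I: 8>2, II: 5>4, III: 5>4, IV: 3>1.
B is not dominated — it holds its own against A at I (6>2); C at IV (6>3).
C is not dominated — it holds its own against A at I (8>2); B at I (8>6).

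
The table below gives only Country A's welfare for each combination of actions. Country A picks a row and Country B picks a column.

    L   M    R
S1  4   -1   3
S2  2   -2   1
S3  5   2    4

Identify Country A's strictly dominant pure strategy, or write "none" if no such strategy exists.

S3

S3 vs S1: L: 5>4, M: 2>-1, R: 4>3.
S3 vs S2: L: 5>2, M: 2>-2, R: 4>1.
S3 strictly beats every other strategy against every opponent action, so it is strictly dominant.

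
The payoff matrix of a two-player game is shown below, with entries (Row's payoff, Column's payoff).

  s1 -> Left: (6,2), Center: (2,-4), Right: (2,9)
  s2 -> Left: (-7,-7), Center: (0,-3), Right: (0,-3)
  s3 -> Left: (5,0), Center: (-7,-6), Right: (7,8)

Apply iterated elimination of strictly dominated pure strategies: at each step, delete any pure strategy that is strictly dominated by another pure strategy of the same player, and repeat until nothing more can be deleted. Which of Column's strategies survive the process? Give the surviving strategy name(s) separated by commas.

For Row, s1 strictly dominates s2 on the remaining columns (Left: 6>-7, Center: 2>0, Right: 2>0); eliminate s2.
Column Left is eliminated: Right beats it against every remaining row (s1: 9>2, s3: 8>0).
Column Center is eliminated: Right beats it against every remaining row (s1: 9>-4, s3: 8>-6).
Row's strategy s1 is strictly dominated by s3 (Right: 7>2) and is removed.
Among the remaining strategies, none is strictly dominated by another pure strategy of the same player, so the elimination stops.
Surviving strategies — Row: {s3}; Column: {Right}.

Right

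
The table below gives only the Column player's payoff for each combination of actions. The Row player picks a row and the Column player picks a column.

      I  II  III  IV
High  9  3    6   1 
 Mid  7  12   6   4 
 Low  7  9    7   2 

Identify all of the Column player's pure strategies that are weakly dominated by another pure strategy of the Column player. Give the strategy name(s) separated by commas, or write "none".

III, IV

Nothing dominates I: II at High (9>3); III at High (9>6); IV at High (9>1).
II is not dominated — it holds its own against I at Mid (12>7); III at Mid (12>6); IV at High (3>1).
III is weakly dominated by I (High: 9>6, Mid: 7>6, Low: 7=7).
I weakly dominates IV — High: 9>1, Mid: 7>4, Low: 7>2.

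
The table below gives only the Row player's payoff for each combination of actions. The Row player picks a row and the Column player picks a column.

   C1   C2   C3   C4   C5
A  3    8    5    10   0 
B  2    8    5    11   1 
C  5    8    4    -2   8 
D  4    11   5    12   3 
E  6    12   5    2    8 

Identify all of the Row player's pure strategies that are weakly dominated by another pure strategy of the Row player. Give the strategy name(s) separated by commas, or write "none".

A, B, C

A is weakly dominated by D (C1: 4>3, C2: 11>8, C3: 5=5, C4: 12>10, C5: 3>0).
B: dominated, since D does at least as well everywhere (C1: 4>2, C2: 11>8, C3: 5=5, C4: 12>11, C5: 3>1).
C is weakly dominated by E (C1: 6>5, C2: 12>8, C3: 5>4, C4: 2>-2, C5: 8=8).
D: no other strategy beats it everywhere (A at C1 (4>3); B at C1 (4>2); C at C2 (11>8); E at C4 (12>2)).
E: no other strategy beats it everywhere (A at C1 (6>3); B at C1 (6>2); C at C1 (6>5); D at C1 (6>4)).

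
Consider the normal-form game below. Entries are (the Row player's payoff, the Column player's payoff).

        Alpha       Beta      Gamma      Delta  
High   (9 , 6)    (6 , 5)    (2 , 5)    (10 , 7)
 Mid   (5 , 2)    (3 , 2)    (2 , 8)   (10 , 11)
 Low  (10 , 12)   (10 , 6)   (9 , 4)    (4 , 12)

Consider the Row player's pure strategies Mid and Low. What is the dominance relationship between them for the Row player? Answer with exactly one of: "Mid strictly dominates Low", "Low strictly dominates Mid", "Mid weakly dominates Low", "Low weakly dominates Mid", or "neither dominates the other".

Mid's payoffs vs Low's, by the Column player's action — Alpha: 5<10, Beta: 3<10, Gamma: 2<9, Delta: 10>4.
Mid does better at Delta but worse at Alpha, Beta, Gamma; neither strategy dominates the other.

neither dominates the other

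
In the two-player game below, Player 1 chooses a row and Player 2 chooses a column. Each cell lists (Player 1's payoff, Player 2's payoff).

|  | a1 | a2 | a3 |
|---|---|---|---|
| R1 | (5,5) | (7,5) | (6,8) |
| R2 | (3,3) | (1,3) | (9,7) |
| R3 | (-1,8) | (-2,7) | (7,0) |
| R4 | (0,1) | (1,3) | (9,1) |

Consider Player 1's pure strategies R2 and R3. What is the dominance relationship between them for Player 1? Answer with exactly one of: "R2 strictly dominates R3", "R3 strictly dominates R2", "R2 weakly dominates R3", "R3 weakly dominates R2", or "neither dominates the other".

R2 strictly dominates R3

Compare R2 to R3 across each choice by Player 2: a1: 3>-1, a2: 1>-2, a3: 9>7.
R2 gives a strictly higher payoff against each choice by Player 2, so R2 strictly dominates R3.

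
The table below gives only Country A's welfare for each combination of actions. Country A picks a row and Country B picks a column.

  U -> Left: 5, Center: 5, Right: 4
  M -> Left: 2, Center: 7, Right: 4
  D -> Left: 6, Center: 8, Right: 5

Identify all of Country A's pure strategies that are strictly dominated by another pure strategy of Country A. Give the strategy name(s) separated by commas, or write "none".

U is strictly dominated by D (Left: 6>5, Center: 8>5, Right: 5>4).
M is strictly dominated by D (Left: 6>2, Center: 8>7, Right: 5>4).
Nothing dominates D: U at Left (6>5); M at Left (6>2).

U, M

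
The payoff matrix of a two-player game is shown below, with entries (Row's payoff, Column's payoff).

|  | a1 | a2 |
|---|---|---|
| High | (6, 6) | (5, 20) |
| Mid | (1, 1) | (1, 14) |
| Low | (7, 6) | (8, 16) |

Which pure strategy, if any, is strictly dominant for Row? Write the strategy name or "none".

Low

Low vs High: a1: 7>6, a2: 8>5.
Low vs Mid: a1: 7>1, a2: 8>1.
Low strictly beats every other strategy against every opponent action, so it is strictly dominant.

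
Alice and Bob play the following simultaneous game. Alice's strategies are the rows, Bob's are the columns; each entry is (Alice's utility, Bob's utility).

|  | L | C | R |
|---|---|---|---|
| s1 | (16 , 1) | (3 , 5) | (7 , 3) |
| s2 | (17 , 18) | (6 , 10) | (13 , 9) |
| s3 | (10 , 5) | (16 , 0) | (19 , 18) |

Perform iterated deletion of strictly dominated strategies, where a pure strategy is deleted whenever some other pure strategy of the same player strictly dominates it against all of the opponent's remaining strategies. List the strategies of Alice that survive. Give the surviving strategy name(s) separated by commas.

s2, s3

Alice's strategy s1 is strictly dominated by s2 (L: 17>16, C: 6>3, R: 13>7) and is removed.
Column C is eliminated: L beats it against every remaining row (s2: 18>10, s3: 5>0).
Among the remaining strategies, none is strictly dominated by another pure strategy of the same player, so the elimination stops.
Surviving strategies — Alice: {s2, s3}; Bob: {L, R}.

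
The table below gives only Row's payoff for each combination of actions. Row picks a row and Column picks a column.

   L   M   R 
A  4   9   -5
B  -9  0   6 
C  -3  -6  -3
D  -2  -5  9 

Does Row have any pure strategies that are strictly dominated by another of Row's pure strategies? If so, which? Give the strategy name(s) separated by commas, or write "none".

C

Nothing dominates A: B at L (4>-9); C at L (4>-3); D at L (4>-2).
Nothing dominates B: A at R (6>-5); C at M (0>-6); D at M (0>-5).
D strictly dominates C — L: -2>-3, M: -5>-6, R: 9>-3.
D: no other strategy beats it everywhere (A at R (9>-5); B at L (-2>-9); C at L (-2>-3)).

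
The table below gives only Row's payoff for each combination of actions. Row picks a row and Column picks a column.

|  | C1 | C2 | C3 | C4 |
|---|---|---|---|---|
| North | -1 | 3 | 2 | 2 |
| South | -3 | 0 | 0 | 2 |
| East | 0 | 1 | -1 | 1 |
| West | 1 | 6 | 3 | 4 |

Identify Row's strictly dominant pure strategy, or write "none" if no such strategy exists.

West

West vs North: C1: 1>-1, C2: 6>3, C3: 3>2, C4: 4>2.
West vs South: C1: 1>-3, C2: 6>0, C3: 3>0, C4: 4>2.
West vs East: C1: 1>0, C2: 6>1, C3: 3>-1, C4: 4>1.
West strictly beats every other strategy against every opponent action, so it is strictly dominant.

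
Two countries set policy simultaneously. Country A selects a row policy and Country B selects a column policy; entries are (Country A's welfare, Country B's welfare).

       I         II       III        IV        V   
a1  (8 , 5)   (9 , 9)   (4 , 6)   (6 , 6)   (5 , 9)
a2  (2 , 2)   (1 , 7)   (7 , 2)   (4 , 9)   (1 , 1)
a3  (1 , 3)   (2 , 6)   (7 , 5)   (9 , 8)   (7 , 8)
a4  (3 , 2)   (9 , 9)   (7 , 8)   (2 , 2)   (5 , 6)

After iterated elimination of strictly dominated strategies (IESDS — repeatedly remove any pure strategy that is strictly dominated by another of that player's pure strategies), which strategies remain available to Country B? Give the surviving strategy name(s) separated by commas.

Country B's strategy I is strictly dominated by II (a1: 9>5, a2: 7>2, a3: 6>3, a4: 9>2) and is removed.
Column III is eliminated: II beats it against every remaining row (a1: 9>6, a2: 7>2, a3: 6>5, a4: 9>8).
Row a2 is eliminated: a1 beats it against every remaining column (II: 9>1, IV: 6>4, V: 5>1).
Among the remaining strategies, none is strictly dominated by another pure strategy of the same player, so the elimination stops.
Surviving strategies — Country A: {a1, a3, a4}; Country B: {II, IV, V}.

II, IV, V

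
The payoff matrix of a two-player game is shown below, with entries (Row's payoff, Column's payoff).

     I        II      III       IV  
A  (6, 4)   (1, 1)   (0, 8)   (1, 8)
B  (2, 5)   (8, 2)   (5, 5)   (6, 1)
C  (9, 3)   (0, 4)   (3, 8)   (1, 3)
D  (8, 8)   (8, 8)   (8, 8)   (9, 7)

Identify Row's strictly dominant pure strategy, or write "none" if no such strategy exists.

none

A fails to dominate B at II (1<8).
B fails to dominate A at I (2<6).
C fails to dominate A at II (0<1).
D fails to dominate B at II (8=8).
No single strategy dominates all the others.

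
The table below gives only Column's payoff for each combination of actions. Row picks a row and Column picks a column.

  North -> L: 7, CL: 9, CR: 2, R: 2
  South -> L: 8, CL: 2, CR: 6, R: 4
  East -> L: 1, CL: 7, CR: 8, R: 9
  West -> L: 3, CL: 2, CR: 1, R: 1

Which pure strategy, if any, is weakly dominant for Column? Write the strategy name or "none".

none

L fails to dominate CL at North (7<9).
CL fails to dominate L at South (2<8).
CR fails to dominate L at North (2<7).
R fails to dominate L at North (2<7).
No single strategy dominates all the others.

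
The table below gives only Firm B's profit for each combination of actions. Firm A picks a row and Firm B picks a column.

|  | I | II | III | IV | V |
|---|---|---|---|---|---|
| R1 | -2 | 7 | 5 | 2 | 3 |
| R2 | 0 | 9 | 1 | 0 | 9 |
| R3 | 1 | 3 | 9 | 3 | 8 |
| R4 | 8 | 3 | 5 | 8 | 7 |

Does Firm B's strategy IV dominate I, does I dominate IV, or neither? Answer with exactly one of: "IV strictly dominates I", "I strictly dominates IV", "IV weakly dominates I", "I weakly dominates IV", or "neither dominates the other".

IV weakly dominates I

Compare IV to I across every action of Firm A: R1: 2>-2, R2: 0=0, R3: 3>1, R4: 8=8.
IV is at least as good everywhere and strictly better somewhere (tied only at R2, R4), so IV weakly but not strictly dominates I.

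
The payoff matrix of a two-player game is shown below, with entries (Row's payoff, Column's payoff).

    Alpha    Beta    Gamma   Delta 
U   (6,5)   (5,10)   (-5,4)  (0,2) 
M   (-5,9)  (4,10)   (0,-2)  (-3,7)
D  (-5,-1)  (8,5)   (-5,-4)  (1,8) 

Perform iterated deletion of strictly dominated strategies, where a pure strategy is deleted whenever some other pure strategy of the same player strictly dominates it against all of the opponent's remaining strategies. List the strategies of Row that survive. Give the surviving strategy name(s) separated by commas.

Column Alpha is eliminated: Beta beats it against every remaining row (U: 10>5, M: 10>9, D: 5>-1).
Column Gamma is eliminated: Beta beats it against every remaining row (U: 10>4, M: 10>-2, D: 5>-4).
Row U is eliminated: D beats it against every remaining column (Beta: 8>5, Delta: 1>0).
For Row, D strictly dominates M on the remaining columns (Beta: 8>4, Delta: 1>-3); eliminate M.
Column's strategy Beta is strictly dominated by Delta (D: 8>5) and is removed.
Among the remaining strategies, none is strictly dominated by another pure strategy of the same player, so the elimination stops.
Surviving strategies — Row: {D}; Column: {Delta}.

D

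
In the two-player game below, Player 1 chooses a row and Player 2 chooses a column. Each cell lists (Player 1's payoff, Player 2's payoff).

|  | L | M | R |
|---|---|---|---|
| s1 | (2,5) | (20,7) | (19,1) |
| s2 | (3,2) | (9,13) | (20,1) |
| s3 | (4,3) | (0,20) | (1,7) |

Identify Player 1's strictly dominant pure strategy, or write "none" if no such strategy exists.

none

s1 fails to dominate s2 at L (2<3).
s2 fails to dominate s1 at M (9<20).
s3 fails to dominate s1 at M (0<20).
No single strategy dominates all the others.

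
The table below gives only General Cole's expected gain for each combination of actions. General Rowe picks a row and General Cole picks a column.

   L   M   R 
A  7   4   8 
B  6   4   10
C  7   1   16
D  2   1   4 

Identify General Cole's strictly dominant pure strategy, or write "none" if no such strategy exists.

R

R vs L: A: 8>7, B: 10>6, C: 16>7, D: 4>2.
R vs M: A: 8>4, B: 10>4, C: 16>1, D: 4>1.
R strictly beats every other strategy against every opponent action, so it is strictly dominant.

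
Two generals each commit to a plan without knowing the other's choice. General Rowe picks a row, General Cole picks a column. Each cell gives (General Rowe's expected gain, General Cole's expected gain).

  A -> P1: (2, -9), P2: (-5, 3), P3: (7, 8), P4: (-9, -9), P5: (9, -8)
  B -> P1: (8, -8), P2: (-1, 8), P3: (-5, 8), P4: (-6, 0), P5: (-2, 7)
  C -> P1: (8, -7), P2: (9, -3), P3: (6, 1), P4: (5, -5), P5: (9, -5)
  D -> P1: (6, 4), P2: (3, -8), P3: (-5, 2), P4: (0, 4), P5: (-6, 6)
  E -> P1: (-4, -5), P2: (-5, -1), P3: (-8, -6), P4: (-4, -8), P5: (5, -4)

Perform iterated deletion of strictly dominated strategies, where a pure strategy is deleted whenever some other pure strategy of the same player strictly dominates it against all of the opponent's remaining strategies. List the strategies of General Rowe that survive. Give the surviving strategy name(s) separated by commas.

For General Rowe, C strictly dominates D on the remaining columns (P1: 8>6, P2: 9>3, P3: 6>-5, P4: 5>0, P5: 9>-6); eliminate D.
General Rowe's strategy E is strictly dominated by C (P1: 8>-4, P2: 9>-5, P3: 6>-8, P4: 5>-4, P5: 9>5) and is removed.
Column P1 is eliminated: P2 beats it against every remaining row (A: 3>-9, B: 8>-8, C: -3>-7).
General Rowe's strategy B is strictly dominated by C (P2: 9>-1, P3: 6>-5, P4: 5>-6, P5: 9>-2) and is removed.
For General Cole, P3 strictly dominates P2 on the remaining rows (A: 8>3, C: 1>-3); eliminate P2.
General Cole's strategy P4 is strictly dominated by P3 (A: 8>-9, C: 1>-5) and is removed.
General Cole's strategy P5 is strictly dominated by P3 (A: 8>-8, C: 1>-5) and is removed.
General Rowe's strategy C is strictly dominated by A (P3: 7>6) and is removed.
Among the remaining strategies, none is strictly dominated by another pure strategy of the same player, so the elimination stops.
Surviving strategies — General Rowe: {A}; General Cole: {P3}.

A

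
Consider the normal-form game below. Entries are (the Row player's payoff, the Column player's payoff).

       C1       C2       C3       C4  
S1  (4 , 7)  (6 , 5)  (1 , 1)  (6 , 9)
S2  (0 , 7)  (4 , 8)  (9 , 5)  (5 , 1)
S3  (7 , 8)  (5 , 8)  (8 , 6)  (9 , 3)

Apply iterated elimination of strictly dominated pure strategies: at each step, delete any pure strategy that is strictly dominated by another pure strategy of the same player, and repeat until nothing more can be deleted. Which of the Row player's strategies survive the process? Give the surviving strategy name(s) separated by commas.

S1, S3

For the Column player, C1 strictly dominates C3 on the remaining rows (S1: 7>1, S2: 7>5, S3: 8>6); eliminate C3.
The Row player's strategy S2 is strictly dominated by S1 (C1: 4>0, C2: 6>4, C4: 6>5) and is removed.
Among the remaining strategies, none is strictly dominated by another pure strategy of the same player, so the elimination stops.
Surviving strategies — the Row player: {S1, S3}; the Column player: {C1, C2, C4}.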